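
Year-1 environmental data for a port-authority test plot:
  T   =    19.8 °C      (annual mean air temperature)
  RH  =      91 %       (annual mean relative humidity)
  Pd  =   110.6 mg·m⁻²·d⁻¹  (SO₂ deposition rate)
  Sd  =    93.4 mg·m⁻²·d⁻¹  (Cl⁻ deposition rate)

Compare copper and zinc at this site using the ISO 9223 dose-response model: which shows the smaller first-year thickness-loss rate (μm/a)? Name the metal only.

copper: temperature factor f = -0.080·(9.8) = -0.7840
  Pd branch = 0.0053·Pd^0.26·e^(0.059·RH+f) = 1.766 μm/a
  Sd branch = 0.01025·Sd^0.27·e^(0.036·RH+0.049·T) = 2.437 μm/a
  r_corr = 1.766 + 2.437 = 4.202 μm/a
zinc: f(T) = -0.071·(T−10) [T>10 °C] = -0.6958
  Pd branch = 0.0129·Pd^0.44·e^(0.046·RH+f) = 3.354 μm/a
  Cl⁻ term: 0.0175·93.4^0.57·exp(0.008·91+0.085·19.8) = 2.59
  r_corr = 3.354 + 2.59 = 5.944 μm/a
Ordering by μm/a: zinc (5.94) > copper (4.2)

copper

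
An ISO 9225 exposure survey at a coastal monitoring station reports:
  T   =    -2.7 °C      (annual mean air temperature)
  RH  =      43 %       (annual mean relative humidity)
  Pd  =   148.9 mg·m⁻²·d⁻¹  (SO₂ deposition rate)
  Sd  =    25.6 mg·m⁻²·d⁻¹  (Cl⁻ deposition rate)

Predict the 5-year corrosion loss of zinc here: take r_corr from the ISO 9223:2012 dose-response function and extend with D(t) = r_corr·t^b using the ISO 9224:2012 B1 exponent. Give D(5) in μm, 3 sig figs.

D(5) = 2.39 μm

zinc: T≤10 °C ⇒ hinge +0.038·(-2.7−10) = -0.4826
  Pd branch = 0.0129·Pd^0.44·e^(0.046·RH+f) = 0.5201 μm/a
  Cl⁻ term: 0.0175·25.6^0.57·exp(0.008·43+0.085·-2.7) = 0.1246
  sum: 0.5201 + 0.1246 → r_corr = 0.6447 μm/a
Long-term exponent b (ISO 9224 Table 2, B1) = 0.813
  D(5) = 0.6447 × 5^0.813 = 0.6447 × 3.701 = 2.386 μm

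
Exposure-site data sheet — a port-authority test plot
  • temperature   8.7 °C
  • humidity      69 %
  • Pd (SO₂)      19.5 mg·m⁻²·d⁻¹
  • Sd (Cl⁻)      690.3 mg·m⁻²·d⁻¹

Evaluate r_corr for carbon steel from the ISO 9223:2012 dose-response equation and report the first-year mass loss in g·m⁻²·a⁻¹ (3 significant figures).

carbon steel: T≤10 °C ⇒ hinge +0.150·(8.7−10) = -0.1950
  Pd branch = 1.77·Pd^0.52·e^(0.02·RH+f) = 27.13 μm/a
  Sd branch = 0.102·Sd^0.62·e^(0.033·RH+0.04·T) = 81.06 μm/a
  r_corr = 27.13 + 81.06 = 108.2 μm/a
Convert to mass loss: 108.2 μm/a × 7.85 g/cm³ = 849.3 g·m⁻²·a⁻¹

r_corr = 849 g·m⁻²·a⁻¹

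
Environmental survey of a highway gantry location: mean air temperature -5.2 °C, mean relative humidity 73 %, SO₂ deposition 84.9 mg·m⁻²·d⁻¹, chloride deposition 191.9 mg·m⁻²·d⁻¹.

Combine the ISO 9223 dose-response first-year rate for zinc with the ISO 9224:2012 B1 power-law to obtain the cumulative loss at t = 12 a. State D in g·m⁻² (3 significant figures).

D(12) = 101 g·m⁻²

zinc: T≤10 °C ⇒ hinge +0.038·(-5.2−10) = -0.5776
  Pd branch = 0.0129·Pd^0.44·e^(0.046·RH+f) = 1.468 μm/a
  Sd branch = 0.0175·Sd^0.57·e^(0.008·RH+0.085·T) = 0.4037 μm/a
  sum: 1.468 + 0.4037 → r_corr = 1.872 μm/a
Power-law: D(12) = r_corr · 12^0.813
  D(12) = 1.872 × 12^0.813 = 1.872 × 7.54 = 14.12 μm
  Mass loss = 14.12 μm × 7.14 g/cm³ = 100.8 g·m⁻²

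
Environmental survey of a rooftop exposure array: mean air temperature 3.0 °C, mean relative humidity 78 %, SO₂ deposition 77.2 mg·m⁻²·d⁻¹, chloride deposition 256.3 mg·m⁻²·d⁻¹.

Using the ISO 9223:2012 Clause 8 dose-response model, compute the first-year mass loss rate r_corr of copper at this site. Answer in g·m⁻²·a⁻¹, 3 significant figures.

r_corr = 14.0 g·m⁻²·a⁻¹

copper: temperature factor f = +0.126·(-7.0) = -0.8820
  SO₂ term: 0.0053·77.2^0.26·exp(0.059·78-0.8820) = 0.6771
  Sd branch = 0.01025·Sd^0.27·e^(0.036·RH+0.049·T) = 0.8799 μm/a
  sum: 0.6771 + 0.8799 → r_corr = 1.557 μm/a
Convert to mass loss: 1.557 μm/a × 8.96 g/cm³ = 13.95 g·m⁻²·a⁻¹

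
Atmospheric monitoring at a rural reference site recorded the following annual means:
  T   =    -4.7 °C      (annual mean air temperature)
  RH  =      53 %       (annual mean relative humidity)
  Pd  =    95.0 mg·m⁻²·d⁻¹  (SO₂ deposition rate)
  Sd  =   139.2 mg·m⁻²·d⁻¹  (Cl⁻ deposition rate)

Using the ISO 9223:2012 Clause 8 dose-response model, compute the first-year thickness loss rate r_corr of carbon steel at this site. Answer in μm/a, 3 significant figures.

r_corr = 16.4 μm/a

carbon steel: temperature factor f = +0.150·(-14.7) = -2.2050
  SO₂ term: 1.77·95.0^0.52·exp(0.02·53-2.2050) = 6.013
  Sd branch = 0.102·Sd^0.62·e^(0.033·RH+0.04·T) = 10.37 μm/a
  sum: 6.013 + 10.37 → r_corr = 16.38 μm/a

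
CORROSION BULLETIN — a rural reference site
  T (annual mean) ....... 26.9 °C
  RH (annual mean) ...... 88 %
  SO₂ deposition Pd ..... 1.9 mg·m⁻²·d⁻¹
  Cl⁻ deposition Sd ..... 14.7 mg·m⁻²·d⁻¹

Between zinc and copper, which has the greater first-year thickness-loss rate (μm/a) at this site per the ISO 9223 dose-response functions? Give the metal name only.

copper

zinc: f(T) = -0.071·(T−10) [T>10 °C] = -1.1999
  Pd branch = 0.0129·Pd^0.44·e^(0.046·RH+f) = 0.2952 μm/a
  Sd branch = 0.0175·Sd^0.57·e^(0.008·RH+0.085·T) = 1.611 μm/a
  sum: 0.2952 + 1.611 → r_corr = 1.906 μm/a
copper: T>10 °C ⇒ hinge -0.080·(26.9−10) = -1.3520
  Pd branch = 0.0053·Pd^0.26·e^(0.059·RH+f) = 0.2914 μm/a
  Sd branch = 0.01025·Sd^0.27·e^(0.036·RH+0.049·T) = 1.88 μm/a
  sum: 0.2914 + 1.88 → r_corr = 2.171 μm/a
Ordering by μm/a: copper (2.17) > zinc (1.91)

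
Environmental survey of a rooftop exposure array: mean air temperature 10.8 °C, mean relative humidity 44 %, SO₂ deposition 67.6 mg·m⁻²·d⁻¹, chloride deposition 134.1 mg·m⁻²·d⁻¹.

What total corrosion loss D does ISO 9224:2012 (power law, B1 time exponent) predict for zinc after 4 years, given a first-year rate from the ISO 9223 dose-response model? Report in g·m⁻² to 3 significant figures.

zinc: T>10 °C ⇒ hinge -0.071·(10.8−10) = -0.0568
  Pd branch = 0.0129·Pd^0.44·e^(0.046·RH+f) = 0.589 μm/a
  Cl⁻ term: 0.0175·134.1^0.57·exp(0.008·44+0.085·10.8) = 1.017
  sum: 0.589 + 1.017 → r_corr = 1.606 μm/a
ISO 9224: D(t) = r_corr · t^b with b = 0.813 (zinc, B1)
  D(4) = 1.606 × 4^0.813 = 1.606 × 3.087 = 4.956 μm
  Mass loss = 4.956 μm × 7.14 g/cm³ = 35.39 g·m⁻²

D(4) = 35.4 g·m⁻²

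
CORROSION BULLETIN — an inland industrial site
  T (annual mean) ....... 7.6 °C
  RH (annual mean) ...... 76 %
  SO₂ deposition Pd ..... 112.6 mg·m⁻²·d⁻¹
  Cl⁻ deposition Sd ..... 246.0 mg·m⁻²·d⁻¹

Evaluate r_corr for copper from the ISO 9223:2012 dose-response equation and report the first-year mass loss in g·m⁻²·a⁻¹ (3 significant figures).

copper: temperature factor f = +0.126·(-2.4) = -0.3024
  sulphur-dioxide contribution → 1.185 μm/a
  chloride contribution → 1.014 μm/a
  total first-year rate 2.199 μm/a
Convert to mass loss: 2.199 μm/a × 8.96 g/cm³ = 19.71 g·m⁻²·a⁻¹

r_corr = 19.7 g·m⁻²·a⁻¹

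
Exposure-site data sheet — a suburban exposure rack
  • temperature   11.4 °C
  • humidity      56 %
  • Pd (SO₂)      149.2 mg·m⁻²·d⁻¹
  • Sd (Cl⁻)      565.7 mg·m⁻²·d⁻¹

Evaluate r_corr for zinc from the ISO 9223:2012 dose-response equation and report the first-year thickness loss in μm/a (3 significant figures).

zinc: f(T) = -0.071·(T−10) [T>10 °C] = -0.0994
  Pd branch = 0.0129·Pd^0.44·e^(0.046·RH+f) = 1.389 μm/a
  Cl⁻ term: 0.0175·565.7^0.57·exp(0.008·56+0.085·11.4) = 2.676
  sum: 1.389 + 2.676 → r_corr = 4.064 μm/a

r_corr = 4.06 μm/a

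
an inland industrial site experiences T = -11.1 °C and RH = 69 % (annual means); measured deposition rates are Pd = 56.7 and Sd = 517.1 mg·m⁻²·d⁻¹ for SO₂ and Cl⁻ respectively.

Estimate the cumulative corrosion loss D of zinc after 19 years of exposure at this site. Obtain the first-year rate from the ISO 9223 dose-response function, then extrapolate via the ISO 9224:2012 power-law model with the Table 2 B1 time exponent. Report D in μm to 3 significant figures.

zinc: f(T) = +0.038·(T−10) [T≤10 °C] = -0.8018
  Pd branch = 0.0129·Pd^0.44·e^(0.046·RH+f) = 0.8173 μm/a
  Cl⁻ term: 0.0175·517.1^0.57·exp(0.008·69+0.085·-11.1) = 0.4166
  sum: 0.8173 + 0.4166 → r_corr = 1.234 μm/a
Long-term exponent b (ISO 9224 Table 2, B1) = 0.813
  D(19) = 1.234 × 19^0.813 = 1.234 × 10.96 = 13.52 μm

D(19) = 13.5 μm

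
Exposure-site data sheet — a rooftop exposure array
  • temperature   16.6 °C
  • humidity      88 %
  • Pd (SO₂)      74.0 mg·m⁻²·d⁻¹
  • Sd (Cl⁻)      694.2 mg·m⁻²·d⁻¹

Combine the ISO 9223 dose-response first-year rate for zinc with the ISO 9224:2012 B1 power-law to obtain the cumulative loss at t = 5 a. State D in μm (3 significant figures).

zinc: temperature factor f = -0.071·(6.6) = -0.4686
  Pd branch = 0.0129·Pd^0.44·e^(0.046·RH+f) = 3.073 μm/a
  Cl⁻ term: 0.0175·694.2^0.57·exp(0.008·88+0.085·16.6) = 6.043
  r_corr = 3.073 + 6.043 = 9.116 μm/a
ISO 9224: D(t) = r_corr · t^b with b = 0.813 (zinc, B1)
  D(5) = 9.116 × 5^0.813 = 9.116 × 3.701 = 33.73 μm

D(5) = 33.7 μm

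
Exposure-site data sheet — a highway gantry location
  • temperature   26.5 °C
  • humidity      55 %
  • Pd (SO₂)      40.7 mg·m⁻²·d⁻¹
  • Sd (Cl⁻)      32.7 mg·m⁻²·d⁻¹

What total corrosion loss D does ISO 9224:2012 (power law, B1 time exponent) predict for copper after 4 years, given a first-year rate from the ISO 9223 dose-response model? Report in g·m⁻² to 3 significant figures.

D(4) = 17.9 g·m⁻²

copper: f(T) = -0.080·(T−10) [T>10 °C] = -1.3200
  Pd branch = 0.0053·Pd^0.26·e^(0.059·RH+f) = 0.09523 μm/a
  Sd branch = 0.01025·Sd^0.27·e^(0.036·RH+0.049·T) = 0.6974 μm/a
  sum: 0.09523 + 0.6974 → r_corr = 0.7926 μm/a
ISO 9224: D(t) = r_corr · t^b with b = 0.667 (copper, B1)
  D(4) = 0.7926 × 4^0.667 = 0.7926 × 2.521 = 1.998 μm
  Mass loss = 1.998 μm × 8.96 g/cm³ = 17.9 g·m⁻²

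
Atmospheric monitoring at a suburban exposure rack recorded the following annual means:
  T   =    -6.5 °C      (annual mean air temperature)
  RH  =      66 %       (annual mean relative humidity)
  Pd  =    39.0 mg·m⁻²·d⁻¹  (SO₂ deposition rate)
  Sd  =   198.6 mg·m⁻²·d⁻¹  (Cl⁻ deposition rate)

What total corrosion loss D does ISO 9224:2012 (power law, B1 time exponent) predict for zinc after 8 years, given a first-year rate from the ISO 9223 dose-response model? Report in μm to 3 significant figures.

zinc: T≤10 °C ⇒ hinge +0.038·(-6.5−10) = -0.6270
  sulphur-dioxide contribution → 0.7192 μm/a
  chloride contribution → 0.3485 μm/a
  total first-year rate 1.068 μm/a
Long-term exponent b (ISO 9224 Table 2, B1) = 0.813
  D(8) = 1.068 × 8^0.813 = 1.068 × 5.423 = 5.79 μm

D(8) = 5.79 μm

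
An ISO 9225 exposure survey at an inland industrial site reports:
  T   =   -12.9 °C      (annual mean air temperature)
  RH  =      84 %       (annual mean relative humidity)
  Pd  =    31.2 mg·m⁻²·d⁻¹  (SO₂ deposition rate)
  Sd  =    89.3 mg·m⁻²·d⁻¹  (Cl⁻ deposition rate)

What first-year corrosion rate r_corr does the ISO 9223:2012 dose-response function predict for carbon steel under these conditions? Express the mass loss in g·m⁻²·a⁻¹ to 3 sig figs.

r_corr = 138 g·m⁻²·a⁻¹

carbon steel: f(T) = +0.150·(T−10) [T≤10 °C] = -3.4350
  Pd branch = 1.77·Pd^0.52·e^(0.02·RH+f) = 1.831 μm/a
  Sd branch = 0.102·Sd^0.62·e^(0.033·RH+0.04·T) = 15.77 μm/a
  sum: 1.831 + 15.77 → r_corr = 17.6 μm/a
Convert to mass loss: 17.6 μm/a × 7.85 g/cm³ = 138.2 g·m⁻²·a⁻¹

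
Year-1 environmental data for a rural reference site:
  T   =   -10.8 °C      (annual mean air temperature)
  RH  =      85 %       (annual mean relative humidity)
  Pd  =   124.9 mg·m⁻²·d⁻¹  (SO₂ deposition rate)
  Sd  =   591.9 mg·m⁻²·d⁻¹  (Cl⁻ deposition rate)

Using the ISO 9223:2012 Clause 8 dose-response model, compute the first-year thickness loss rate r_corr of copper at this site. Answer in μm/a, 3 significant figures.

r_corr = 0.925 μm/a

copper: temperature factor f = +0.126·(-20.8) = -2.6208
  sulphur-dioxide contribution → 0.2038 μm/a
  chloride contribution → 0.7217 μm/a
  total first-year rate 0.9255 μm/a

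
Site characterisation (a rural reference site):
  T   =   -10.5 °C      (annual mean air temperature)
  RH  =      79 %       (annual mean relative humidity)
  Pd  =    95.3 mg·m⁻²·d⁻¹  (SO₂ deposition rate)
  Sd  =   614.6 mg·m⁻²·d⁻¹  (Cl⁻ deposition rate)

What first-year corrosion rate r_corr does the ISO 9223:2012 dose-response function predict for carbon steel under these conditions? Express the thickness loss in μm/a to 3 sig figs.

r_corr = 52.9 μm/a

carbon steel: temperature factor f = +0.150·(-20.5) = -3.0750
  Pd branch = 1.77·Pd^0.52·e^(0.02·RH+f) = 4.245 μm/a
  Sd branch = 0.102·Sd^0.62·e^(0.033·RH+0.04·T) = 48.68 μm/a
  sum: 4.245 + 48.68 → r_corr = 52.92 μm/a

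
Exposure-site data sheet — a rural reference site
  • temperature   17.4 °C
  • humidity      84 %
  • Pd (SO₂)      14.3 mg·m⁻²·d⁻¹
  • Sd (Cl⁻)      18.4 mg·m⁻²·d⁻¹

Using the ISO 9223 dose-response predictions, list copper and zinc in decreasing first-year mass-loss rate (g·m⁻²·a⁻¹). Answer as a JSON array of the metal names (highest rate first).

["copper", "zinc"]

copper: f(T) = -0.080·(T−10) [T>10 °C] = -0.5920
  Pd branch = 0.0053·Pd^0.26·e^(0.059·RH+f) = 0.8316 μm/a
  Sd branch = 0.01025·Sd^0.27·e^(0.036·RH+0.049·T) = 1.086 μm/a
  r_corr = 0.8316 + 1.086 = 1.918 μm/a
  mass loss = 1.918 μm/a × 8.96 g/cm³ = 17.18 g·m⁻²·a⁻¹
zinc: temperature factor f = -0.071·(7.4) = -0.5254
  SO₂ term: 0.0129·14.3^0.44·exp(0.046·84-0.5254) = 1.172
  Cl⁻ term: 0.0175·18.4^0.57·exp(0.008·84+0.085·17.4) = 0.791
  r_corr = 1.172 + 0.791 = 1.963 μm/a
  mass loss = 1.963 μm/a × 7.14 g/cm³ = 14.01 g·m⁻²·a⁻¹
Ordering by g·m⁻²·a⁻¹: copper (17.2) > zinc (14)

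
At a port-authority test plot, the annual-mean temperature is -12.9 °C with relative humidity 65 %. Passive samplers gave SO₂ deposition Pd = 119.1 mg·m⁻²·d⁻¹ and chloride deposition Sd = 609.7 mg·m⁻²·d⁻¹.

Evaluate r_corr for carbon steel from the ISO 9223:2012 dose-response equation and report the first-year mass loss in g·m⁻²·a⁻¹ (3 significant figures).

r_corr = 237 g·m⁻²·a⁻¹

carbon steel: temperature factor f = +0.150·(-22.9) = -3.4350
  Pd branch = 1.77·Pd^0.52·e^(0.02·RH+f) = 2.513 μm/a
  Cl⁻ term: 0.102·609.7^0.62·exp(0.033·65+0.04·-12.9) = 27.72
  r_corr = 2.513 + 27.72 = 30.24 μm/a
Convert to mass loss: 30.24 μm/a × 7.85 g/cm³ = 237.4 g·m⁻²·a⁻¹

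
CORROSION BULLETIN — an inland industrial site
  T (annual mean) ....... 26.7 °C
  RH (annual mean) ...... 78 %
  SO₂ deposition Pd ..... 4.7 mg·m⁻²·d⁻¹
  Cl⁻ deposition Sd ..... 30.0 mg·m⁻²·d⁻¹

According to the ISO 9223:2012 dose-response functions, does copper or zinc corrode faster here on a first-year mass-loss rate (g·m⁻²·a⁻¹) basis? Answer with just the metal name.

copper: T>10 °C ⇒ hinge -0.080·(26.7−10) = -1.3360
  SO₂ term: 0.0053·4.7^0.26·exp(0.059·78-1.3360) = 0.2077
  Cl⁻ term: 0.01025·30.0^0.27·exp(0.036·78+0.049·26.7) = 1.575
  r_corr = 0.2077 + 1.575 = 1.783 μm/a
  mass loss = 1.783 μm/a × 8.96 g/cm³ = 15.97 g·m⁻²·a⁻¹
zinc: temperature factor f = -0.071·(16.7) = -1.1857
  Pd branch = 0.0129·Pd^0.44·e^(0.046·RH+f) = 0.2816 μm/a
  Sd branch = 0.0175·Sd^0.57·e^(0.008·RH+0.085·T) = 2.196 μm/a
  sum: 0.2816 + 2.196 → r_corr = 2.478 μm/a
  mass loss = 2.478 μm/a × 7.14 g/cm³ = 17.69 g·m⁻²·a⁻¹
Ordering by g·m⁻²·a⁻¹: zinc (17.7) > copper (16)

zinc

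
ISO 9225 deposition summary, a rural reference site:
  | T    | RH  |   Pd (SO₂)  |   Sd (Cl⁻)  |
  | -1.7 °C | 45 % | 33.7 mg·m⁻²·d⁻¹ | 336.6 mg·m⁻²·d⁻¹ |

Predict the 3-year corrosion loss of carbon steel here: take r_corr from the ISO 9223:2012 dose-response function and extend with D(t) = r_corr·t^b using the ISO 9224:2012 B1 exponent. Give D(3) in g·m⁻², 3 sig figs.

carbon steel: temperature factor f = +0.150·(-11.7) = -1.7550
  sulphur-dioxide contribution → 4.688 μm/a
  chloride contribution → 15.52 μm/a
  total first-year rate 20.21 μm/a
Power-law: D(3) = r_corr · 3^0.523
  D(3) = 20.21 × 3^0.523 = 20.21 × 1.776 = 35.89 μm
  Mass loss = 35.89 μm × 7.85 g/cm³ = 281.8 g·m⁻²

D(3) = 282 g·m⁻²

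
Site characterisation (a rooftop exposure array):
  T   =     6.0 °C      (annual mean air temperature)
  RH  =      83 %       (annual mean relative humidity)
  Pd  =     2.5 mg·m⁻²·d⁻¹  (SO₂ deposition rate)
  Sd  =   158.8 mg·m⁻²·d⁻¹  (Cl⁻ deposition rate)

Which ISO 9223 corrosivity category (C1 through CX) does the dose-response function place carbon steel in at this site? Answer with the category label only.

carbon steel: f(T) = +0.150·(T−10) [T≤10 °C] = -0.6000
  Pd branch = 1.77·Pd^0.52·e^(0.02·RH+f) = 8.227 μm/a
  Sd branch = 0.102·Sd^0.62·e^(0.033·RH+0.04·T) = 46.44 μm/a
  sum: 8.227 + 46.44 → r_corr = 54.67 μm/a
54.7 μm/a falls in (50, 80] for carbon steel → category C4

C4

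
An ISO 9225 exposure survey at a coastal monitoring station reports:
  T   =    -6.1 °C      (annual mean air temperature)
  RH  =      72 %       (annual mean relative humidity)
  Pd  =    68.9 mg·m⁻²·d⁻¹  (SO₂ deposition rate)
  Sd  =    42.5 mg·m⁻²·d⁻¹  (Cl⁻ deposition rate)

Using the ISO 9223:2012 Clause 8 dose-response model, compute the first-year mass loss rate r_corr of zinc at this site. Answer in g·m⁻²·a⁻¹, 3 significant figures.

r_corr = 9.95 g·m⁻²·a⁻¹

zinc: f(T) = +0.038·(T−10) [T≤10 °C] = -0.6118
  sulphur-dioxide contribution → 1.236 μm/a
  chloride contribution → 0.1571 μm/a
  total first-year rate 1.393 μm/a
Convert to mass loss: 1.393 μm/a × 7.14 g/cm³ = 9.948 g·m⁻²·a⁻¹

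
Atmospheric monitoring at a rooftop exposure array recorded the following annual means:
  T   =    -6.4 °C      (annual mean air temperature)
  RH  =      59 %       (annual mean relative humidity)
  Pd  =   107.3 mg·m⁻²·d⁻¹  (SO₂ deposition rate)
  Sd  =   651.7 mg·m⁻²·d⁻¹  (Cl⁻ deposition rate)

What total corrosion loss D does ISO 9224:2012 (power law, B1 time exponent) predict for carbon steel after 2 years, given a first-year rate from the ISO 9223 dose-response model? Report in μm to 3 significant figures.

D(2) = 52.2 μm

carbon steel: f(T) = +0.150·(T−10) [T≤10 °C] = -2.4600
  Pd branch = 1.77·Pd^0.52·e^(0.02·RH+f) = 5.597 μm/a
  Cl⁻ term: 0.102·651.7^0.62·exp(0.033·59+0.04·-6.4) = 30.74
  r_corr = 5.597 + 30.74 = 36.34 μm/a
ISO 9224: D(t) = r_corr · t^b with b = 0.523 (carbon steel, B1)
  D(2) = 36.34 × 2^0.523 = 36.34 × 1.437 = 52.21 μm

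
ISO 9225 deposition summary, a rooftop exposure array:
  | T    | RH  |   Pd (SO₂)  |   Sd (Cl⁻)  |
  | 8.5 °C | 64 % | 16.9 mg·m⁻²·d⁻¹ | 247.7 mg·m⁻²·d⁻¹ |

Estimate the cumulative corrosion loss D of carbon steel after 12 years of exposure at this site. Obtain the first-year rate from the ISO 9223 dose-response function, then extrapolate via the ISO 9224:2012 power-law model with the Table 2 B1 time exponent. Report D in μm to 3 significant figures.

D(12) = 214 μm

carbon steel: T≤10 °C ⇒ hinge +0.150·(8.5−10) = -0.2250
  Pd branch = 1.77·Pd^0.52·e^(0.02·RH+f) = 22.11 μm/a
  Cl⁻ term: 0.102·247.7^0.62·exp(0.033·64+0.04·8.5) = 36.12
  r_corr = 22.11 + 36.12 = 58.23 μm/a
Power-law: D(12) = r_corr · 12^0.523
  D(12) = 58.23 × 12^0.523 = 58.23 × 3.668 = 213.6 μm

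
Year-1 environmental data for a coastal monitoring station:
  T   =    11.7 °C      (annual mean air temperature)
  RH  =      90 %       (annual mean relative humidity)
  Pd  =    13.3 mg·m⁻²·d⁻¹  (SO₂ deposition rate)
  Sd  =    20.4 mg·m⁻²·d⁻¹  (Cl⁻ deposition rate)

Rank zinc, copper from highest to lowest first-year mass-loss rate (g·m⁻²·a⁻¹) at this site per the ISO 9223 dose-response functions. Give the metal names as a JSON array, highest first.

["copper", "zinc"]

zinc: f(T) = -0.071·(T−10) [T>10 °C] = -0.1207
  Pd branch = 0.0129·Pd^0.44·e^(0.046·RH+f) = 2.242 μm/a
  Cl⁻ term: 0.0175·20.4^0.57·exp(0.008·90+0.085·11.7) = 0.5422
  sum: 2.242 + 0.5422 → r_corr = 2.784 μm/a
  mass loss = 2.784 μm/a × 7.14 g/cm³ = 19.88 g·m⁻²·a⁻¹
copper: T>10 °C ⇒ hinge -0.080·(11.7−10) = -0.1360
  SO₂ term: 0.0053·13.3^0.26·exp(0.059·90-0.1360) = 1.834
  Cl⁻ term: 0.01025·20.4^0.27·exp(0.036·90+0.049·11.7) = 1.048
  sum: 1.834 + 1.048 → r_corr = 2.883 μm/a
  mass loss = 2.883 μm/a × 8.96 g/cm³ = 25.83 g·m⁻²·a⁻¹
Ordering by g·m⁻²·a⁻¹: copper (25.8) > zinc (19.9)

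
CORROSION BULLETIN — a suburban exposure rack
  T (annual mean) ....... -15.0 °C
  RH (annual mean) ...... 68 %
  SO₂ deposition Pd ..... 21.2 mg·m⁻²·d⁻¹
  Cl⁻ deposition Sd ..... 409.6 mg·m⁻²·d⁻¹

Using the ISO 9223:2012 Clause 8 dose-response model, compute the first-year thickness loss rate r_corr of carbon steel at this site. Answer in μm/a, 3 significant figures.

carbon steel: temperature factor f = +0.150·(-25.0) = -3.7500
  Pd branch = 1.77·Pd^0.52·e^(0.02·RH+f) = 0.7938 μm/a
  Cl⁻ term: 0.102·409.6^0.62·exp(0.033·68+0.04·-15.0) = 21.99
  sum: 0.7938 + 21.99 → r_corr = 22.78 μm/a

r_corr = 22.8 μm/a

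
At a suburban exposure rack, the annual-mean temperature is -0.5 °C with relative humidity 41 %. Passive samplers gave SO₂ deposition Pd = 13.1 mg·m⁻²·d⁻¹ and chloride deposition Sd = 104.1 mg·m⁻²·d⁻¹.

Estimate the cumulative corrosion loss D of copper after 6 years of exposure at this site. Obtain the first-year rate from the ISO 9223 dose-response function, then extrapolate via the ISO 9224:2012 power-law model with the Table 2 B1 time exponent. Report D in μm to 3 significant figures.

D(6) = 0.609 μm

copper: temperature factor f = +0.126·(-10.5) = -1.3230
  Pd branch = 0.0053·Pd^0.26·e^(0.059·RH+f) = 0.03096 μm/a
  Cl⁻ term: 0.01025·104.1^0.27·exp(0.036·41+0.049·-0.5) = 0.1534
  sum: 0.03096 + 0.1534 → r_corr = 0.1844 μm/a
Long-term exponent b (ISO 9224 Table 2, B1) = 0.667
  D(6) = 0.1844 × 6^0.667 = 0.1844 × 3.304 = 0.6091 μm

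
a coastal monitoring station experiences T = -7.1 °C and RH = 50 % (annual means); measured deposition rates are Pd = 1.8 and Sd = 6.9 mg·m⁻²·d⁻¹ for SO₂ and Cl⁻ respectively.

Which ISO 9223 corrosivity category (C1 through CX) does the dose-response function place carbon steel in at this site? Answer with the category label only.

carbon steel: temperature factor f = +0.150·(-17.1) = -2.5650
  SO₂ term: 1.77·1.8^0.52·exp(0.02·50-2.5650) = 0.5024
  Cl⁻ term: 0.102·6.9^0.62·exp(0.033·50+0.04·-7.1) = 1.324
  sum: 0.5024 + 1.324 → r_corr = 1.827 μm/a
Category bounds: 1.3…25 μm/a bracket r_corr ⇒ C2

C2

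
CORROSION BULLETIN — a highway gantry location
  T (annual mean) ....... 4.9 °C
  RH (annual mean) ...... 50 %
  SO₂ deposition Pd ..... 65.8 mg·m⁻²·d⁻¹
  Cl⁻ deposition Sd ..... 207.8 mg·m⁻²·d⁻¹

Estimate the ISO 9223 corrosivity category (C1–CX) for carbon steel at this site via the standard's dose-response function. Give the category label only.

carbon steel: temperature factor f = +0.150·(-5.1) = -0.7650
  Pd branch = 1.77·Pd^0.52·e^(0.02·RH+f) = 19.75 μm/a
  Cl⁻ term: 0.102·207.8^0.62·exp(0.033·50+0.04·4.9) = 17.67
  r_corr = 19.75 + 17.67 = 37.42 μm/a
Category bounds: 25…50 μm/a bracket r_corr ⇒ C3

C3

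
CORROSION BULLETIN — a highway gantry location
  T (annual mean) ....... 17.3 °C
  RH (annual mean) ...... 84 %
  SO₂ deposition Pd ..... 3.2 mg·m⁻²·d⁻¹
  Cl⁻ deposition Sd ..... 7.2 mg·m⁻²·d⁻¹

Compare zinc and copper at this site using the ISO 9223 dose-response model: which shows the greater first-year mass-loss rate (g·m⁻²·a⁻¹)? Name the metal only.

zinc: temperature factor f = -0.071·(7.3) = -0.5183
  Pd branch = 0.0129·Pd^0.44·e^(0.046·RH+f) = 0.6108 μm/a
  Sd branch = 0.0175·Sd^0.57·e^(0.008·RH+0.085·T) = 0.4594 μm/a
  r_corr = 0.6108 + 0.4594 = 1.07 μm/a
  mass loss = 1.07 μm/a × 7.14 g/cm³ = 7.641 g·m⁻²·a⁻¹
copper: temperature factor f = -0.080·(7.3) = -0.5840
  SO₂ term: 0.0053·3.2^0.26·exp(0.059·84-0.5840) = 0.568
  Sd branch = 0.01025·Sd^0.27·e^(0.036·RH+0.049·T) = 0.8388 μm/a
  sum: 0.568 + 0.8388 → r_corr = 1.407 μm/a
  mass loss = 1.407 μm/a × 8.96 g/cm³ = 12.61 g·m⁻²·a⁻¹
Ordering by g·m⁻²·a⁻¹: copper (12.6) > zinc (7.64)

copper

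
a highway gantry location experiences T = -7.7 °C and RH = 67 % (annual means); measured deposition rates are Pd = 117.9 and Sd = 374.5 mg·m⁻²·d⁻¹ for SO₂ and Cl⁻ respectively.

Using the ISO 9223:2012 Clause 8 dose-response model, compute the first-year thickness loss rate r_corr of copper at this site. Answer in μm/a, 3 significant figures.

copper: f(T) = +0.126·(T−10) [T≤10 °C] = -2.2302
  sulphur-dioxide contribution → 0.1026 μm/a
  chloride contribution → 0.3883 μm/a
  ⇒ r_corr(copper) = 0.4909 μm/a

r_corr = 0.491 μm/a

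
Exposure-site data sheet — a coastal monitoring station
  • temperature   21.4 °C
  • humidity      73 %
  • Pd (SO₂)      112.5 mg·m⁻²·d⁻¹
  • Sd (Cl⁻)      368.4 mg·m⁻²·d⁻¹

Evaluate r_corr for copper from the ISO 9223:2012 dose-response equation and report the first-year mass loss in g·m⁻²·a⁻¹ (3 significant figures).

copper: T>10 °C ⇒ hinge -0.080·(21.4−10) = -0.9120
  SO₂ term: 0.0053·112.5^0.26·exp(0.059·73-0.9120) = 0.5395
  Cl⁻ term: 0.01025·368.4^0.27·exp(0.036·73+0.049·21.4) = 1.997
  r_corr = 0.5395 + 1.997 = 2.536 μm/a
Convert to mass loss: 2.536 μm/a × 8.96 g/cm³ = 22.73 g·m⁻²·a⁻¹

r_corr = 22.7 g·m⁻²·a⁻¹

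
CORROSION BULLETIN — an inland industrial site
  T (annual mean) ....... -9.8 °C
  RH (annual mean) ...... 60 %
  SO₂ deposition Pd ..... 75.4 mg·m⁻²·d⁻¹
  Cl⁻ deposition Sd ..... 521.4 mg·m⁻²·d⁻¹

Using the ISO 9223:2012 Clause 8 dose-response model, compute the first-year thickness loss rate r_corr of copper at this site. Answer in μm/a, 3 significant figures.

r_corr = 0.344 μm/a

copper: temperature factor f = +0.126·(-19.8) = -2.4948
  sulphur-dioxide contribution → 0.04638 μm/a
  chloride contribution → 0.2978 μm/a
  total first-year rate 0.3442 μm/a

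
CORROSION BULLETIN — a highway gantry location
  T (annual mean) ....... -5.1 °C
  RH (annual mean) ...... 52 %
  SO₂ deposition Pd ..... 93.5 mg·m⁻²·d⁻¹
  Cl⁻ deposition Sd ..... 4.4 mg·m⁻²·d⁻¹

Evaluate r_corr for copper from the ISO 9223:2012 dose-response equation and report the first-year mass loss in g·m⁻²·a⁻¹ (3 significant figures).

copper: f(T) = +0.126·(T−10) [T≤10 °C] = -1.9026
  sulphur-dioxide contribution → 0.05531 μm/a
  chloride contribution → 0.07743 μm/a
  total first-year rate 0.1327 μm/a
Convert to mass loss: 0.1327 μm/a × 8.96 g/cm³ = 1.189 g·m⁻²·a⁻¹

r_corr = 1.19 g·m⁻²·a⁻¹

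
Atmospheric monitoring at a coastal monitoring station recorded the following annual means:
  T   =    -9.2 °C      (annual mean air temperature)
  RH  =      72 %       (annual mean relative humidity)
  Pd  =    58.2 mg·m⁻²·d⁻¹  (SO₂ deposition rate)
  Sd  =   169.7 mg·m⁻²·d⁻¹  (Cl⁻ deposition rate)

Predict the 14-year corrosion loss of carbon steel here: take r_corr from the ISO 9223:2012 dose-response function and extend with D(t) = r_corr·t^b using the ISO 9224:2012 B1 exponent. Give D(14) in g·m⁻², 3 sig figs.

D(14) = 680 g·m⁻²

carbon steel: T≤10 °C ⇒ hinge +0.150·(-9.2−10) = -2.8800
  sulphur-dioxide contribution → 3.47 μm/a
  chloride contribution → 18.33 μm/a
  ⇒ r_corr(carbon steel) = 21.8 μm/a
Power-law: D(14) = r_corr · 14^0.523
  D(14) = 21.8 × 14^0.523 = 21.8 × 3.976 = 86.66 μm
  Mass loss = 86.66 μm × 7.85 g/cm³ = 680.3 g·m⁻²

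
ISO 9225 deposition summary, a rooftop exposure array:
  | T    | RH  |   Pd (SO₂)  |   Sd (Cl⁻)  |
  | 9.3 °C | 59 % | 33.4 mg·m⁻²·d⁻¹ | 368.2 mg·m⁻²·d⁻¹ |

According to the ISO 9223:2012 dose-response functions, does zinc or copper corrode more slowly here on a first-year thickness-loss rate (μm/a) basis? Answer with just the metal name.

zinc: temperature factor f = +0.038·(-0.7) = -0.0266
  Pd branch = 0.0129·Pd^0.44·e^(0.046·RH+f) = 0.8875 μm/a
  Sd branch = 0.0175·Sd^0.57·e^(0.008·RH+0.085·T) = 1.795 μm/a
  r_corr = 0.8875 + 1.795 = 2.682 μm/a
copper: f(T) = +0.126·(T−10) [T≤10 °C] = -0.0882
  SO₂ term: 0.0053·33.4^0.26·exp(0.059·59-0.0882) = 0.3926
  Sd branch = 0.01025·Sd^0.27·e^(0.036·RH+0.049·T) = 0.6667 μm/a
  sum: 0.3926 + 0.6667 → r_corr = 1.059 μm/a
Ordering by μm/a: zinc (2.68) > copper (1.06)

copper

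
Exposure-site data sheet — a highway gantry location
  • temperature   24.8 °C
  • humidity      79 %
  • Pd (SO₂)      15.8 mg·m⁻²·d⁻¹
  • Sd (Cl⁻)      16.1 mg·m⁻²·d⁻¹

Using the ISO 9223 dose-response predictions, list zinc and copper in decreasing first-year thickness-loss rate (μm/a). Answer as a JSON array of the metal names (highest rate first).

["zinc", "copper"]

zinc: T>10 °C ⇒ hinge -0.071·(24.8−10) = -1.0508
  Pd branch = 0.0129·Pd^0.44·e^(0.046·RH+f) = 0.5753 μm/a
  Cl⁻ term: 0.0175·16.1^0.57·exp(0.008·79+0.085·24.8) = 1.321
  r_corr = 0.5753 + 1.321 = 1.896 μm/a
copper: T>10 °C ⇒ hinge -0.080·(24.8−10) = -1.1840
  SO₂ term: 0.0053·15.8^0.26·exp(0.059·79-1.1840) = 0.3515
  Sd branch = 0.01025·Sd^0.27·e^(0.036·RH+0.049·T) = 1.257 μm/a
  r_corr = 0.3515 + 1.257 = 1.609 μm/a
Ordering by μm/a: zinc (1.9) > copper (1.61)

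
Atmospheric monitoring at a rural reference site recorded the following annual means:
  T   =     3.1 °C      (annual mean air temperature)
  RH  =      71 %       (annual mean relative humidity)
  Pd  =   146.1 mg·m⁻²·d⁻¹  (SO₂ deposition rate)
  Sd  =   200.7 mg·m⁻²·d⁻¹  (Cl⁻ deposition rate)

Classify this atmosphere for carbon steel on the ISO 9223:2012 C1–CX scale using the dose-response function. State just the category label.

C4

carbon steel: T≤10 °C ⇒ hinge +0.150·(3.1−10) = -1.0350
  SO₂ term: 1.77·146.1^0.52·exp(0.02·71-1.0350) = 34.74
  Sd branch = 0.102·Sd^0.62·e^(0.033·RH+0.04·T) = 32.18 μm/a
  sum: 34.74 + 32.18 → r_corr = 66.92 μm/a
Category bounds: 50…80 μm/a bracket r_corr ⇒ C4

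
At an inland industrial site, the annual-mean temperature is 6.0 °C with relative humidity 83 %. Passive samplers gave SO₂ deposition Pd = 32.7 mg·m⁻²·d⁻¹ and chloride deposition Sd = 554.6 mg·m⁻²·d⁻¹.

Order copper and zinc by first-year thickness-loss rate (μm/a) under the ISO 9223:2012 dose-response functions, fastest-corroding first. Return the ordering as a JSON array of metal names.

copper: f(T) = +0.126·(T−10) [T≤10 °C] = -0.5040
  Pd branch = 0.0053·Pd^0.26·e^(0.059·RH+f) = 1.061 μm/a
  Sd branch = 0.01025·Sd^0.27·e^(0.036·RH+0.049·T) = 1.503 μm/a
  sum: 1.061 + 1.503 → r_corr = 2.564 μm/a
zinc: f(T) = +0.038·(T−10) [T≤10 °C] = -0.1520
  SO₂ term: 0.0129·32.7^0.44·exp(0.046·83-0.1520) = 2.339
  Sd branch = 0.0175·Sd^0.57·e^(0.008·RH+0.085·T) = 2.075 μm/a
  r_corr = 2.339 + 2.075 = 4.414 μm/a
Ordering by μm/a: zinc (4.41) > copper (2.56)

["zinc", "copper"]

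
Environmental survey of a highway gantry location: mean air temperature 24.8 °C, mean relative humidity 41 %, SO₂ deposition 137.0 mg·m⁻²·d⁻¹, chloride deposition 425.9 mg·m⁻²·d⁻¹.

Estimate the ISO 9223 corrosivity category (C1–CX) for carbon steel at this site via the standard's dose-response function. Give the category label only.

C4

carbon steel: temperature factor f = -0.054·(14.8) = -0.7992
  sulphur-dioxide contribution → 23.34 μm/a
  chloride contribution → 45.41 μm/a
  total first-year rate 68.75 μm/a
Category bounds: 50…80 μm/a bracket r_corr ⇒ C4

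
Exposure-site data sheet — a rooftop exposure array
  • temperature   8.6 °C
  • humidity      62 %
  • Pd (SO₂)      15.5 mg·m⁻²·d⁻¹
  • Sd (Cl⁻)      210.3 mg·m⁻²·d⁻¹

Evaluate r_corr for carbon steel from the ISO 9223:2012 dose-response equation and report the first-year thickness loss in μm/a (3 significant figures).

r_corr = 51.3 μm/a

carbon steel: f(T) = +0.150·(T−10) [T≤10 °C] = -0.2100
  SO₂ term: 1.77·15.5^0.52·exp(0.02·62-0.2100) = 20.62
  Sd branch = 0.102·Sd^0.62·e^(0.033·RH+0.04·T) = 30.67 μm/a
  sum: 20.62 + 30.67 → r_corr = 51.29 μm/a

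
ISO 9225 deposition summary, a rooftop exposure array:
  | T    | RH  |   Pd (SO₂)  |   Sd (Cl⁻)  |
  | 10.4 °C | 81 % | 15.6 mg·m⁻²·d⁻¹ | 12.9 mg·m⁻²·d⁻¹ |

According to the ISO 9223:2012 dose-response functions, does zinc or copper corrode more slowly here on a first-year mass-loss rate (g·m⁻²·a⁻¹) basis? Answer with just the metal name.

zinc: f(T) = -0.071·(T−10) [T>10 °C] = -0.0284
  SO₂ term: 0.0129·15.6^0.44·exp(0.046·81-0.0284) = 1.743
  Sd branch = 0.0175·Sd^0.57·e^(0.008·RH+0.085·T) = 0.3479 μm/a
  r_corr = 1.743 + 0.3479 = 2.091 μm/a
  mass loss = 2.091 μm/a × 7.14 g/cm³ = 14.93 g·m⁻²·a⁻¹
copper: f(T) = -0.080·(T−10) [T>10 °C] = -0.0320
  SO₂ term: 0.0053·15.6^0.26·exp(0.059·81-0.0320) = 1.248
  Sd branch = 0.01025·Sd^0.27·e^(0.036·RH+0.049·T) = 0.6285 μm/a
  sum: 1.248 + 0.6285 → r_corr = 1.876 μm/a
  mass loss = 1.876 μm/a × 8.96 g/cm³ = 16.81 g·m⁻²·a⁻¹
Ordering by g·m⁻²·a⁻¹: copper (16.8) > zinc (14.9)

zinc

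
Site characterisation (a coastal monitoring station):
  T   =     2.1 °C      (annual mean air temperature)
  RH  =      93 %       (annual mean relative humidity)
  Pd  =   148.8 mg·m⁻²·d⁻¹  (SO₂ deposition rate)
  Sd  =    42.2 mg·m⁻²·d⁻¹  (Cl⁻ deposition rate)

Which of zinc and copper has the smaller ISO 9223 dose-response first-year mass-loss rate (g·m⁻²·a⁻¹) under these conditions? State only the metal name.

copper

zinc: T≤10 °C ⇒ hinge +0.038·(2.1−10) = -0.3002
  Pd branch = 0.0129·Pd^0.44·e^(0.046·RH+f) = 6.224 μm/a
  Cl⁻ term: 0.0175·42.2^0.57·exp(0.008·93+0.085·2.1) = 0.3716
  sum: 6.224 + 0.3716 → r_corr = 6.596 μm/a
  mass loss = 6.596 μm/a × 7.14 g/cm³ = 47.09 g·m⁻²·a⁻¹
copper: f(T) = +0.126·(T−10) [T≤10 °C] = -0.9954
  SO₂ term: 0.0053·148.8^0.26·exp(0.059·93-0.9954) = 1.737
  Sd branch = 0.01025·Sd^0.27·e^(0.036·RH+0.049·T) = 0.8877 μm/a
  r_corr = 1.737 + 0.8877 = 2.625 μm/a
  mass loss = 2.625 μm/a × 8.96 g/cm³ = 23.52 g·m⁻²·a⁻¹
Ordering by g·m⁻²·a⁻¹: zinc (47.1) > copper (23.5)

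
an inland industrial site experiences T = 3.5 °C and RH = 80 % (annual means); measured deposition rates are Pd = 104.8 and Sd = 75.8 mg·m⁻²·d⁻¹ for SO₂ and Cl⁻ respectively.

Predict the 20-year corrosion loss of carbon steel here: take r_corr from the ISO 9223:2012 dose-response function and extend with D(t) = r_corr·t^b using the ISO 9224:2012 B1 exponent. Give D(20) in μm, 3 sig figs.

carbon steel: temperature factor f = +0.150·(-6.5) = -0.9750
  Pd branch = 1.77·Pd^0.52·e^(0.02·RH+f) = 37.15 μm/a
  Cl⁻ term: 0.102·75.8^0.62·exp(0.033·80+0.04·3.5) = 24.06
  sum: 37.15 + 24.06 → r_corr = 61.22 μm/a
ISO 9224: D(t) = r_corr · t^b with b = 0.523 (carbon steel, B1)
  D(20) = 61.22 × 20^0.523 = 61.22 × 4.791 = 293.3 μm

D(20) = 293 μm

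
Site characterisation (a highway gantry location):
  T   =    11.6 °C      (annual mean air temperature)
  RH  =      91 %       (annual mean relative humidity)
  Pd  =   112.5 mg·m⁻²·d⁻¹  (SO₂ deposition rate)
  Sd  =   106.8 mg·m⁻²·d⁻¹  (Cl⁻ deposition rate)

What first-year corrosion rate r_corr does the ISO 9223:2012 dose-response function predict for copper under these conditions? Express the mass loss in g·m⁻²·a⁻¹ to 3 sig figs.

copper: temperature factor f = -0.080·(1.6) = -0.1280
  SO₂ term: 0.0053·112.5^0.26·exp(0.059·91-0.1280) = 3.418
  Cl⁻ term: 0.01025·106.8^0.27·exp(0.036·91+0.049·11.6) = 1.691
  sum: 3.418 + 1.691 → r_corr = 5.108 μm/a
Convert to mass loss: 5.108 μm/a × 8.96 g/cm³ = 45.77 g·m⁻²·a⁻¹

r_corr = 45.8 g·m⁻²·a⁻¹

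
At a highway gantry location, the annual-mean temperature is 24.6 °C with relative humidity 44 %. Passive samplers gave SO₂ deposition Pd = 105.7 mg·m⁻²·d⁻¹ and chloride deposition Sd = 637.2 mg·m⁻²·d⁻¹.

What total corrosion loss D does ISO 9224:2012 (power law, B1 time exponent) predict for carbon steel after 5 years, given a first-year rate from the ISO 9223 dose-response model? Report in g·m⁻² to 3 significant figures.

carbon steel: f(T) = -0.054·(T−10) [T>10 °C] = -0.7884
  sulphur-dioxide contribution → 21.89 μm/a
  chloride contribution → 63.85 μm/a
  total first-year rate 85.75 μm/a
Long-term exponent b (ISO 9224 Table 2, B1) = 0.523
  D(5) = 85.75 × 5^0.523 = 85.75 × 2.32 = 199 μm
  Mass loss = 199 μm × 7.85 g/cm³ = 1562 g·m⁻²

D(5) = 1.56e+03 g·m⁻²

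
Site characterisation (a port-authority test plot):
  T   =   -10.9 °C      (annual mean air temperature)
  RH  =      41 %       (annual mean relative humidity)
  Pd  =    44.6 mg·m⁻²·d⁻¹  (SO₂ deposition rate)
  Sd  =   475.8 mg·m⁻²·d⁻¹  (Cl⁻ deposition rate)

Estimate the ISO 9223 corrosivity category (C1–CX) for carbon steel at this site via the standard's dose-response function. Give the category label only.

C2

carbon steel: temperature factor f = +0.150·(-20.9) = -3.1350
  SO₂ term: 1.77·44.6^0.52·exp(0.02·41-3.1350) = 1.26
  Sd branch = 0.102·Sd^0.62·e^(0.033·RH+0.04·T) = 11.66 μm/a
  r_corr = 1.26 + 11.66 = 12.92 μm/a
ISO 9223 Table 2 (carbon steel): 1.3 < 12.9 ≤ 25 μm/a ⇒ C2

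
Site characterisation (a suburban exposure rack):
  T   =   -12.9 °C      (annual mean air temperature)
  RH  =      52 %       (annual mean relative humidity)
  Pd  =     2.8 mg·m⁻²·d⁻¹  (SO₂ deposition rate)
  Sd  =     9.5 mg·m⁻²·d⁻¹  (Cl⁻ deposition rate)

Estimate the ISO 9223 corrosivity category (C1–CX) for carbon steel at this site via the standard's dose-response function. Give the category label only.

carbon steel: T≤10 °C ⇒ hinge +0.150·(-12.9−10) = -3.4350
  Pd branch = 1.77·Pd^0.52·e^(0.02·RH+f) = 0.2757 μm/a
  Sd branch = 0.102·Sd^0.62·e^(0.033·RH+0.04·T) = 1.368 μm/a
  sum: 0.2757 + 1.368 → r_corr = 1.643 μm/a
1.64 μm/a falls in (1.3, 25] for carbon steel → category C2

C2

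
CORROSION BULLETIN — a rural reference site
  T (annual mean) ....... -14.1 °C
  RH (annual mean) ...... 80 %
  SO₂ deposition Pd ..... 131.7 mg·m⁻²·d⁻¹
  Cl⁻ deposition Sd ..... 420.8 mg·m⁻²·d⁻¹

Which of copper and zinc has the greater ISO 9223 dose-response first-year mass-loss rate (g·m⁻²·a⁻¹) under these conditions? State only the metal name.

zinc

copper: f(T) = +0.126·(T−10) [T≤10 °C] = -3.0366
  SO₂ term: 0.0053·131.7^0.26·exp(0.059·80-3.0366) = 0.1015
  Sd branch = 0.01025·Sd^0.27·e^(0.036·RH+0.049·T) = 0.4677 μm/a
  r_corr = 0.1015 + 0.4677 = 0.5692 μm/a
  mass loss = 0.5692 μm/a × 8.96 g/cm³ = 5.1 g·m⁻²·a⁻¹
zinc: f(T) = +0.038·(T−10) [T≤10 °C] = -0.9158
  SO₂ term: 0.0129·131.7^0.44·exp(0.046·80-0.9158) = 1.753
  Cl⁻ term: 0.0175·420.8^0.57·exp(0.008·80+0.085·-14.1) = 0.3135
  sum: 1.753 + 0.3135 → r_corr = 2.066 μm/a
  mass loss = 2.066 μm/a × 7.14 g/cm³ = 14.75 g·m⁻²·a⁻¹
Ordering by g·m⁻²·a⁻¹: zinc (14.8) > copper (5.1)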